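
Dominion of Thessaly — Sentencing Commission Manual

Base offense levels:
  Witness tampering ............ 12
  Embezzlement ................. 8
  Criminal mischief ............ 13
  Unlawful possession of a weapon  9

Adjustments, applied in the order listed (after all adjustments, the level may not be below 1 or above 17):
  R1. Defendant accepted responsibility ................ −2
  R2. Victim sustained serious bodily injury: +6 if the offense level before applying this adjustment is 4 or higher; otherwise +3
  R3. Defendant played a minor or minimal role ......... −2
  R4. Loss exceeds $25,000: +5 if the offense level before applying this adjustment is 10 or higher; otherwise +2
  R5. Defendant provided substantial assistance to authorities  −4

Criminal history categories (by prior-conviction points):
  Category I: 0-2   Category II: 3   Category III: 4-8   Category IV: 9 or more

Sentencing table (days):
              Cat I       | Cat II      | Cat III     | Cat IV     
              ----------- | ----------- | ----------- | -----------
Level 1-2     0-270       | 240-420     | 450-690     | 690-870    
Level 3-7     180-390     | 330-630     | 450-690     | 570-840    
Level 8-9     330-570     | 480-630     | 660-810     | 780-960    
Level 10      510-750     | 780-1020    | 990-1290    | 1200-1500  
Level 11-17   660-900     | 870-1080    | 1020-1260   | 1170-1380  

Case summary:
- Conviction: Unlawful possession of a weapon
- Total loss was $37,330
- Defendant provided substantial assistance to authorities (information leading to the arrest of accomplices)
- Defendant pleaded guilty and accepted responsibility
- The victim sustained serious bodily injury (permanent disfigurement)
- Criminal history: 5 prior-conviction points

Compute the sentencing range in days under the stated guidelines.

Base offense level for unlawful possession of a weapon: 9.
R1 applies: 9 − 2 = 7.
R2 applies (level before this adjustment is 7 ≥ 4, so +6): 7 + 6 = 13.
R3 does not apply.
R4 applies (level before this adjustment is 13 ≥ 10, so +5): 13 + 5 = 18.
R5 applies: 18 − 4 = 14.
Final offense level: 14.
Criminal history: 5 prior points → Category III (4-8).
Level 14 falls in the 11-17 band.
Grid: Level 11-17 × Category III = 1020-1260 days.

1020-1260 days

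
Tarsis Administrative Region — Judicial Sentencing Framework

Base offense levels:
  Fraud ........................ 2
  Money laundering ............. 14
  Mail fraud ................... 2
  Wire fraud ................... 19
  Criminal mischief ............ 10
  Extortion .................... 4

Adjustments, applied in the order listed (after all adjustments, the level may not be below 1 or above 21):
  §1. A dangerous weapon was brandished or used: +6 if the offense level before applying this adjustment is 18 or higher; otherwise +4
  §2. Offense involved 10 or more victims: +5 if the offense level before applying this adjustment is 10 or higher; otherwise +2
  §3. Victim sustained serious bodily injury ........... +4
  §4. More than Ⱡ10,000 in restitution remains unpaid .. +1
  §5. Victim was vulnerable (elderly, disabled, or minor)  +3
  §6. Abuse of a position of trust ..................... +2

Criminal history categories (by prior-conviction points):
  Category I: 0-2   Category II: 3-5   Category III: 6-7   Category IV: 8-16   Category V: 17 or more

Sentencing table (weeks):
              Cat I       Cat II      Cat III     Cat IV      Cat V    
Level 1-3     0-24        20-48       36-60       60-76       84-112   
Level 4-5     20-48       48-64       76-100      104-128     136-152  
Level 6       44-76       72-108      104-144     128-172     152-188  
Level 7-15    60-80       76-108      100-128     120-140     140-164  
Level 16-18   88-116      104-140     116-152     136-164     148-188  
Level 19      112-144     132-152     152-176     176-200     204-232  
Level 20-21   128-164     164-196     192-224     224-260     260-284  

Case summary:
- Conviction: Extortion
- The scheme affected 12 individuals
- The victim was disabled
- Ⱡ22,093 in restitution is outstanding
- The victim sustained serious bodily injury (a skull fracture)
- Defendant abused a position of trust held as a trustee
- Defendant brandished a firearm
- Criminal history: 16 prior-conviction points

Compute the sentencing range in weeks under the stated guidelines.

Base offense level for extortion: 4.
§1 applies (level before this adjustment is 4 < 18, so +4): 4 + 4 = 8.
§2 applies (level before this adjustment is 8 < 10, so +2): 8 + 2 = 10.
§3 applies: 10 + 4 = 14.
§4 applies: 14 + 1 = 15.
§5 applies: 15 + 3 = 18.
§6 applies: 18 + 2 = 20.
Final offense level: 20.
Criminal history: 16 prior points → Category IV (8-16).
Level 20 falls in the 20-21 band.
Grid: Level 20-21 × Category IV = 224-260 weeks.

224-260 weeks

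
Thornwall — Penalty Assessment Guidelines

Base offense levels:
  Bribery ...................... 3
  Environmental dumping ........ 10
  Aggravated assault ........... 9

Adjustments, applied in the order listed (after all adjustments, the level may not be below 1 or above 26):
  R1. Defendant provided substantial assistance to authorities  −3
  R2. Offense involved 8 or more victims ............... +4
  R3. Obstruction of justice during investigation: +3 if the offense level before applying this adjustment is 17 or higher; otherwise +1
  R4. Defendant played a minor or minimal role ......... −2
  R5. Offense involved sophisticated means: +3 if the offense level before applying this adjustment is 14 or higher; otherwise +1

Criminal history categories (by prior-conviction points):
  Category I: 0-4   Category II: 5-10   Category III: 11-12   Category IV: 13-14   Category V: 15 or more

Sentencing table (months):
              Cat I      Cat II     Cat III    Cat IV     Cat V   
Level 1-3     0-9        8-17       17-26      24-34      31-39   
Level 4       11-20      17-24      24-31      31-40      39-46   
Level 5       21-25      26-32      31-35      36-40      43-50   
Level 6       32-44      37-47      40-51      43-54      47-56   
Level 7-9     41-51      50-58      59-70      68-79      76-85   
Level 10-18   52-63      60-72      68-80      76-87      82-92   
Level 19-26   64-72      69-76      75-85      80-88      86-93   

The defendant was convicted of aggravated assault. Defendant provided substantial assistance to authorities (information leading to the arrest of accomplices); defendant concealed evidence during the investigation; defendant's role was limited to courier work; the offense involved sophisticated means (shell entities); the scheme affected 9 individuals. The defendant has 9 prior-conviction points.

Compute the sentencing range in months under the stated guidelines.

Base offense level for aggravated assault: 9.
R1 applies: 9 − 3 = 6.
R2 applies: 6 + 4 = 10.
R3 applies (level before this adjustment is 10 < 17, so +1): 10 + 1 = 11.
R4 applies: 11 − 2 = 9.
R5 applies (level before this adjustment is 9 < 14, so +1): 9 + 1 = 10.
Final offense level: 10.
Criminal history: 9 prior points → Category II (5-10).
Level 10 falls in the 10-18 band.
Grid: Level 10-18 × Category II = 60-72 months.

60-72 months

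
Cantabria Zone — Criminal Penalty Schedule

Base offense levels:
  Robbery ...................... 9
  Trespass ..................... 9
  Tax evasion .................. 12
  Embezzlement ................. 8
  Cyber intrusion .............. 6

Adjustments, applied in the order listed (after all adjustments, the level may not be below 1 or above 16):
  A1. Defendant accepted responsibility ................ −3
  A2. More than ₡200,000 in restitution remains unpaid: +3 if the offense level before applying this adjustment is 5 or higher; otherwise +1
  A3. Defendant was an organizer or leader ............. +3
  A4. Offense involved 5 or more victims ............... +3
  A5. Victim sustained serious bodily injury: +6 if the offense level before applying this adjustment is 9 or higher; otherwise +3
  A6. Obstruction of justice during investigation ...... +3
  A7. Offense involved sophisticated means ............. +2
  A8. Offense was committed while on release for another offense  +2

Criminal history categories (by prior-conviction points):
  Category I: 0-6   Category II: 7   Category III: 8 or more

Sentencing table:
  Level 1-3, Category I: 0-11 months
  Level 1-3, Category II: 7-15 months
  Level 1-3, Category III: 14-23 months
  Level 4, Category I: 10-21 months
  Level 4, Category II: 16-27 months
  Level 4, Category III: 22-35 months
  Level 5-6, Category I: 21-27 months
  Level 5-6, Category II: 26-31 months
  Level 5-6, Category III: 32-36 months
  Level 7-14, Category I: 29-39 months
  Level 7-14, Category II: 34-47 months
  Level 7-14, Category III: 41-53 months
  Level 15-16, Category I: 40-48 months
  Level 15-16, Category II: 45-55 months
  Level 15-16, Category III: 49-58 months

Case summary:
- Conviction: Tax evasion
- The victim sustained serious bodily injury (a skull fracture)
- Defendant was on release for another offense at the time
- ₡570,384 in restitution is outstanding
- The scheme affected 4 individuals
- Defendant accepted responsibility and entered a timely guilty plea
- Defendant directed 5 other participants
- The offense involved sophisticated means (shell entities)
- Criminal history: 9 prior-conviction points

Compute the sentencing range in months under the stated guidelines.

49-58 months

Base offense level for tax evasion: 12.
A1 applies: 12 − 3 = 9.
A2 applies (level before this adjustment is 9 ≥ 5, so +3): 9 + 3 = 12.
A3 applies: 12 + 3 = 15.
A5 applies (level before this adjustment is 15 ≥ 9, so +6): 15 + 6 = 21.
A6 does not apply.
A7 applies: 21 + 2 = 23.
A8 applies: 23 + 2 = 25.
Level 25 exceeds the maximum of 16; capped at 16.
Final offense level: 16.
Criminal history: 9 prior points → Category III (8+).
Level 16 falls in the 15-16 band.
Grid: Level 15-16 × Category III = 49-58 months.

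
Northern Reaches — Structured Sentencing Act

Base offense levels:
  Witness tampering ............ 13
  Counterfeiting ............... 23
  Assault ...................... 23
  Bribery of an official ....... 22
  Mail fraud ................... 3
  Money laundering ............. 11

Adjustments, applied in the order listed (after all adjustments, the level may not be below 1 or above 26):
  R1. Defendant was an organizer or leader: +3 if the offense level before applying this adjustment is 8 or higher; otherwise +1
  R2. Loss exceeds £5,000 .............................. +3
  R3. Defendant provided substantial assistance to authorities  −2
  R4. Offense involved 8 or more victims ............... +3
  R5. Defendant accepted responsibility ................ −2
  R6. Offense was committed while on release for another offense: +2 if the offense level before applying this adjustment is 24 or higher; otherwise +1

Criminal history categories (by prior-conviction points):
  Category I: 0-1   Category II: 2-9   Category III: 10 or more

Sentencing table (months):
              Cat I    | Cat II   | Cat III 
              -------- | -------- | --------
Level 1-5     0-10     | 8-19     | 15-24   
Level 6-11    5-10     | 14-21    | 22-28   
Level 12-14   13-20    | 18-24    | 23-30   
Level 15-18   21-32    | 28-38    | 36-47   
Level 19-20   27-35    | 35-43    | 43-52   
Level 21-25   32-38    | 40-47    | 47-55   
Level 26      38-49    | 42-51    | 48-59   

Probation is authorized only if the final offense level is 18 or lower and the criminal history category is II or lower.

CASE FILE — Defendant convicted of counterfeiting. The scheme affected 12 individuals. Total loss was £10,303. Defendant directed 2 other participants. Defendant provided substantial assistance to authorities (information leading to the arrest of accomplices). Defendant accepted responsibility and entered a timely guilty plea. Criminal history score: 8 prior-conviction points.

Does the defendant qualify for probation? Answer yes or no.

Base offense level for counterfeiting: 23.
R1 applies (level before this adjustment is 23 ≥ 8, so +3): 23 + 3 = 26.
R2 applies: 26 + 3 = 29.
R3 applies: 29 − 2 = 27.
R4 applies: 27 + 3 = 30.
R5 applies: 30 − 2 = 28.
Level 28 exceeds the maximum of 26; capped at 26.
Final offense level: 26.
Criminal history: 8 prior points → Category II (2-9).
Level 26 falls in the 26 band.
Grid: Level 26 × Category II = 42-51 months.
Probation check: level 26 > 18 and category II ≤ II → not eligible.

No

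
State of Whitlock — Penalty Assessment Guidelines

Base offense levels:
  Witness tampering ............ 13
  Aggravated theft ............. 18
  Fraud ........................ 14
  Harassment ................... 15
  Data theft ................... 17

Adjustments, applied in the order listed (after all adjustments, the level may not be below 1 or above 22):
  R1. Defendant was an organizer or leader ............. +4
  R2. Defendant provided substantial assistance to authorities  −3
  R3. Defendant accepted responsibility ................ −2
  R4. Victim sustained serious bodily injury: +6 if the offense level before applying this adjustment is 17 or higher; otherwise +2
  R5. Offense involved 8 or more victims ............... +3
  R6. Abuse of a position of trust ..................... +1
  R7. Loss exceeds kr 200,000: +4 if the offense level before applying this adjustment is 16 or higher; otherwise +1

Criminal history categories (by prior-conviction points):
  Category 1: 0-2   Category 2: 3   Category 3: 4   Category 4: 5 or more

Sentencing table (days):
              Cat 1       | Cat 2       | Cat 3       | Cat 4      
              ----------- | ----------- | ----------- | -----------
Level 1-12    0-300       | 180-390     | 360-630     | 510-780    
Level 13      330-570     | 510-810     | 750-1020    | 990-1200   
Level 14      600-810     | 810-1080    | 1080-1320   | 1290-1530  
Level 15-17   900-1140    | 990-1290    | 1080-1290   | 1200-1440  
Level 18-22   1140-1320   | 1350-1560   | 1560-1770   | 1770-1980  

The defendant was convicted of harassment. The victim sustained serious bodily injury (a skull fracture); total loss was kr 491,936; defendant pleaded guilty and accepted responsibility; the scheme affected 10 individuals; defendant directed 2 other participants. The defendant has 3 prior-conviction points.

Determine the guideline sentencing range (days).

1350-1560 days

Base offense level for harassment: 15.
R1 applies: 15 + 4 = 19.
R2 does not apply.
R3 applies: 19 − 2 = 17.
R4 applies (level before this adjustment is 17 ≥ 17, so +6): 17 + 6 = 23.
R5 applies: 23 + 3 = 26.
R6 does not apply.
R7 applies (level before this adjustment is 26 ≥ 16, so +4): 26 + 4 = 30.
Level 30 exceeds the maximum of 22; capped at 22.
Final offense level: 22.
Criminal history: 3 prior points → Category 2 (3).
Level 22 falls in the 18-22 band.
Grid: Level 18-22 × Category 2 = 1350-1560 days.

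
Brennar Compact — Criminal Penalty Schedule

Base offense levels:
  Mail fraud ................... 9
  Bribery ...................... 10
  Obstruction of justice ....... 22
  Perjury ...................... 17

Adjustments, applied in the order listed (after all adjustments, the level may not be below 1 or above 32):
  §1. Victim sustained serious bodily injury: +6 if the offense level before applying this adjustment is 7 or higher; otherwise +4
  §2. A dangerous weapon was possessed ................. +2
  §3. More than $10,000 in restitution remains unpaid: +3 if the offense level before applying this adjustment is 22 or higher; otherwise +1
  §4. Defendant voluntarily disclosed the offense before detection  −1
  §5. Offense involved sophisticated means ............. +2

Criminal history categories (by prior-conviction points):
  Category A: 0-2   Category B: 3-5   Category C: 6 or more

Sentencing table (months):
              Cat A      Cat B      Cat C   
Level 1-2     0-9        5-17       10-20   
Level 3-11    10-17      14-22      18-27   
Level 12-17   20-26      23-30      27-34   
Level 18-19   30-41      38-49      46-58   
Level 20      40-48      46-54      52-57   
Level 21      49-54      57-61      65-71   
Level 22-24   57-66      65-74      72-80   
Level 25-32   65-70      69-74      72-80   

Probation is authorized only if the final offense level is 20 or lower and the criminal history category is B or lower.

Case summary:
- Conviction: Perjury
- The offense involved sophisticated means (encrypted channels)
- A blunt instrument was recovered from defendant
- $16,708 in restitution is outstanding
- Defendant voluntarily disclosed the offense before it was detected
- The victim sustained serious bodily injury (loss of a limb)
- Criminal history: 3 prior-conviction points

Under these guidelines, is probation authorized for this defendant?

Base offense level for perjury: 17.
§1 applies (level before this adjustment is 17 ≥ 7, so +6): 17 + 6 = 23.
§2 applies: 23 + 2 = 25.
§3 applies (level before this adjustment is 25 ≥ 22, so +3): 25 + 3 = 28.
§4 applies: 28 − 1 = 27.
§5 applies: 27 + 2 = 29.
Final offense level: 29.
Criminal history: 3 prior points → Category B (3-5).
Level 29 falls in the 25-32 band.
Grid: Level 25-32 × Category B = 69-74 months.
Probation check: level 29 > 20 and category B ≤ B → not eligible.

No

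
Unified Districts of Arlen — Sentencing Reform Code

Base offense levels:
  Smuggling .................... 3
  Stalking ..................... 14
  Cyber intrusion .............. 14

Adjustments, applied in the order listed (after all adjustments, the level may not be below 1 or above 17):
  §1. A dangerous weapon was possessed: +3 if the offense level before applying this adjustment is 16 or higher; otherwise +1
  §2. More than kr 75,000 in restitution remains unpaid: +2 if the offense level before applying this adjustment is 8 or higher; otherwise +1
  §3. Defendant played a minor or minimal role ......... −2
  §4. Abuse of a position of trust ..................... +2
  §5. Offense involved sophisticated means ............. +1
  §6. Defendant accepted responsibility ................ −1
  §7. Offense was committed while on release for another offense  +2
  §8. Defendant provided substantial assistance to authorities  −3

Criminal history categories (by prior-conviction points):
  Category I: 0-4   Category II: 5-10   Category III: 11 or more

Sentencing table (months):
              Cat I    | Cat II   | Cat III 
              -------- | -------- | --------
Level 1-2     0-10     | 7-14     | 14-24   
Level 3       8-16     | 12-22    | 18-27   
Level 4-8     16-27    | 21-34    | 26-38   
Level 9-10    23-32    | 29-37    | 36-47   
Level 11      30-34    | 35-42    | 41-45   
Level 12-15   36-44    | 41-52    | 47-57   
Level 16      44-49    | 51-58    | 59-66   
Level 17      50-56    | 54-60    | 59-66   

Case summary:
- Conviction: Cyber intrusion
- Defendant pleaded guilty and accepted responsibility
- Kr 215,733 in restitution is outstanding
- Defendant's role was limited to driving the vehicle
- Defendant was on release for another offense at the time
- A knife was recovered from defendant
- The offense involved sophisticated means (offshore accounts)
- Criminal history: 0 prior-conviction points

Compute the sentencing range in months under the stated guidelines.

Base offense level for cyber intrusion: 14.
§1 applies (level before this adjustment is 14 < 16, so +1): 14 + 1 = 15.
§2 applies (level before this adjustment is 15 ≥ 8, so +2): 15 + 2 = 17.
§3 applies: 17 − 2 = 15.
§5 applies: 15 + 1 = 16.
§6 applies: 16 − 1 = 15.
§7 applies: 15 + 2 = 17.
§8 does not apply.
Final offense level: 17.
Criminal history: 0 prior points → Category I (0-4).
Level 17 falls in the 17 band.
Grid: Level 17 × Category I = 50-56 months.

50-56 months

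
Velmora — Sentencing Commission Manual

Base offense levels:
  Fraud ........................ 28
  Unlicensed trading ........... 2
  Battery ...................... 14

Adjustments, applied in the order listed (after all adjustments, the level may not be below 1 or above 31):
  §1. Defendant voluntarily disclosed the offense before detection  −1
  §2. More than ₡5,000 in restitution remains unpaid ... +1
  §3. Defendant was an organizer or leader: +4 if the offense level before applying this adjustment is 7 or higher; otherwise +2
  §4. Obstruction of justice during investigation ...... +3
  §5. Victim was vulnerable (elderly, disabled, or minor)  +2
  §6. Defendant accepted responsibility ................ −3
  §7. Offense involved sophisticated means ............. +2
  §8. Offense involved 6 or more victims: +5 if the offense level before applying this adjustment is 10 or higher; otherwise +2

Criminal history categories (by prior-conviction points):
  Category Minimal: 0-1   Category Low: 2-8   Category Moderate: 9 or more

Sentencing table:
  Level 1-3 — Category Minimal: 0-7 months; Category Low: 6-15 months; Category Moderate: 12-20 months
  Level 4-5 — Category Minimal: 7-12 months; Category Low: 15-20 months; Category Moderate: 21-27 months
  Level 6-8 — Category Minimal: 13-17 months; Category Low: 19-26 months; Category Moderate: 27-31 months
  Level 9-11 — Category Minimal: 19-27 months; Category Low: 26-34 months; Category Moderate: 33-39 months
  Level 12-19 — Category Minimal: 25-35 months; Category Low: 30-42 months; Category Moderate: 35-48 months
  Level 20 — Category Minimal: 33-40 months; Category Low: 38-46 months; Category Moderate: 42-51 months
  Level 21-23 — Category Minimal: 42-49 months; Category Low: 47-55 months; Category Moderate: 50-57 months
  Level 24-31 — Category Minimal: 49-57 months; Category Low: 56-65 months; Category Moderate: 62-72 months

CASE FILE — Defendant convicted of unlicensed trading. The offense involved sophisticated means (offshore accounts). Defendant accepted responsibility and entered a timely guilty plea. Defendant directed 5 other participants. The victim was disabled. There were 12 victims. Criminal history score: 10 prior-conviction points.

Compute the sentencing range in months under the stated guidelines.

27-31 months

Base offense level for unlicensed trading: 2.
§3 applies (level before this adjustment is 2 < 7, so +2): 2 + 2 = 4.
§4 does not apply.
§5 applies: 4 + 2 = 6.
§6 applies: 6 − 3 = 3.
§7 applies: 3 + 2 = 5.
§8 applies (level before this adjustment is 5 < 10, so +2): 5 + 2 = 7.
Final offense level: 7.
Criminal history: 10 prior points → Category Moderate (9+).
Level 7 falls in the 6-8 band.
Grid: Level 6-8 × Category Moderate = 27-31 months.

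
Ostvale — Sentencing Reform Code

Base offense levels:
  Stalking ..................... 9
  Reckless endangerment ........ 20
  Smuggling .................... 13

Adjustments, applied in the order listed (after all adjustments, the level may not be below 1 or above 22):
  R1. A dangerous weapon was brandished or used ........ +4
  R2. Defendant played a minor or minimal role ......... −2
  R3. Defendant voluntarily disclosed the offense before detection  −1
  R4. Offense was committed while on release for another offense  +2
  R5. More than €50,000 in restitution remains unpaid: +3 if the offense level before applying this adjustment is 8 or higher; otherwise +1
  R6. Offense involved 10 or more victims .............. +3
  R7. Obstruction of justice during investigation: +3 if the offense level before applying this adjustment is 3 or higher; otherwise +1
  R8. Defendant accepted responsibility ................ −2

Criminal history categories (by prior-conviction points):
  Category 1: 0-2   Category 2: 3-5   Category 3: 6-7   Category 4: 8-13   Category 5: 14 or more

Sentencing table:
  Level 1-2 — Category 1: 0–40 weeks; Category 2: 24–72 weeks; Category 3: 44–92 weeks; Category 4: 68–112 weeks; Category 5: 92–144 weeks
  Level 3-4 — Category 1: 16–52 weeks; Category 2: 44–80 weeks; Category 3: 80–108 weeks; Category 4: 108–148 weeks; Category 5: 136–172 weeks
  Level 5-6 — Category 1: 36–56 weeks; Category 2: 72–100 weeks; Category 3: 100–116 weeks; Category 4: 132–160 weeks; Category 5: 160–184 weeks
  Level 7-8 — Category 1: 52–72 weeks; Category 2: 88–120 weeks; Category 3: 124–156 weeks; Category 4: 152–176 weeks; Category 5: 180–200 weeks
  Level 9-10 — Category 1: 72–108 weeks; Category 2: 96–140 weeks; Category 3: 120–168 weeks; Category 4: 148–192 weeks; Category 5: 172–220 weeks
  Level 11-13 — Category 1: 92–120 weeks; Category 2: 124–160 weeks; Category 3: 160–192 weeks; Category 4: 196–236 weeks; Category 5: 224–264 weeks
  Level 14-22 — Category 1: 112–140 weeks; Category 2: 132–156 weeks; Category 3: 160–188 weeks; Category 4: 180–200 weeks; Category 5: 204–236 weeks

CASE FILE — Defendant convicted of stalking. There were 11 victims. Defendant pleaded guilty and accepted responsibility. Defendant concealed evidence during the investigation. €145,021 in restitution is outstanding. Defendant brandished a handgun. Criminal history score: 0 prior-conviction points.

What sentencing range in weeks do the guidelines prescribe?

Base offense level for stalking: 9.
R1 applies: 9 + 4 = 13.
R2 does not apply.
R3 does not apply.
R5 applies (level before this adjustment is 13 ≥ 8, so +3): 13 + 3 = 16.
R6 applies: 16 + 3 = 19.
R7 applies (level before this adjustment is 19 ≥ 3, so +3): 19 + 3 = 22.
R8 applies: 22 − 2 = 20.
Final offense level: 20.
Criminal history: 0 prior points → Category 1 (0-2).
Level 20 falls in the 14-22 band.
Grid: Level 14-22 × Category 1 = 112-140 weeks.

112-140 weeks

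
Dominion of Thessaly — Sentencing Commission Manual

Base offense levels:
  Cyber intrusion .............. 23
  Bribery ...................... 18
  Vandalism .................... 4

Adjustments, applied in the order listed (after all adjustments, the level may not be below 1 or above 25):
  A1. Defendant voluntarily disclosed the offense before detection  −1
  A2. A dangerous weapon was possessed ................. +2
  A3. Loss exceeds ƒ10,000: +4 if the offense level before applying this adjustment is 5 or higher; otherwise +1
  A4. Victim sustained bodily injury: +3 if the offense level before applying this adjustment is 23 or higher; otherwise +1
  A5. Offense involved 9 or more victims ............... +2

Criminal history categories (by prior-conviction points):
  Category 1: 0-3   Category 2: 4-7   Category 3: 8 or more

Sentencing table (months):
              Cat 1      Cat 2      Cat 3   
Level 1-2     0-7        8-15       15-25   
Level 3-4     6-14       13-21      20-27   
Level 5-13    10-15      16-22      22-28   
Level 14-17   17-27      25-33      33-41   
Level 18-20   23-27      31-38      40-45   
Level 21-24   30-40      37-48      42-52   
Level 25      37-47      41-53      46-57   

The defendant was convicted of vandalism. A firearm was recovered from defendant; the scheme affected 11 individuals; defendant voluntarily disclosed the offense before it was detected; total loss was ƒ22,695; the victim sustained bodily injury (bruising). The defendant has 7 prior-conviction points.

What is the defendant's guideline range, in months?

Base offense level for vandalism: 4.
A1 applies: 4 − 1 = 3.
A2 applies: 3 + 2 = 5.
A3 applies (level before this adjustment is 5 ≥ 5, so +4): 5 + 4 = 9.
A4 applies (level before this adjustment is 9 < 23, so +1): 9 + 1 = 10.
A5 applies: 10 + 2 = 12.
Final offense level: 12.
Criminal history: 7 prior points → Category 2 (4-7).
Level 12 falls in the 5-13 band.
Grid: Level 5-13 × Category 2 = 16-22 months.

16-22 months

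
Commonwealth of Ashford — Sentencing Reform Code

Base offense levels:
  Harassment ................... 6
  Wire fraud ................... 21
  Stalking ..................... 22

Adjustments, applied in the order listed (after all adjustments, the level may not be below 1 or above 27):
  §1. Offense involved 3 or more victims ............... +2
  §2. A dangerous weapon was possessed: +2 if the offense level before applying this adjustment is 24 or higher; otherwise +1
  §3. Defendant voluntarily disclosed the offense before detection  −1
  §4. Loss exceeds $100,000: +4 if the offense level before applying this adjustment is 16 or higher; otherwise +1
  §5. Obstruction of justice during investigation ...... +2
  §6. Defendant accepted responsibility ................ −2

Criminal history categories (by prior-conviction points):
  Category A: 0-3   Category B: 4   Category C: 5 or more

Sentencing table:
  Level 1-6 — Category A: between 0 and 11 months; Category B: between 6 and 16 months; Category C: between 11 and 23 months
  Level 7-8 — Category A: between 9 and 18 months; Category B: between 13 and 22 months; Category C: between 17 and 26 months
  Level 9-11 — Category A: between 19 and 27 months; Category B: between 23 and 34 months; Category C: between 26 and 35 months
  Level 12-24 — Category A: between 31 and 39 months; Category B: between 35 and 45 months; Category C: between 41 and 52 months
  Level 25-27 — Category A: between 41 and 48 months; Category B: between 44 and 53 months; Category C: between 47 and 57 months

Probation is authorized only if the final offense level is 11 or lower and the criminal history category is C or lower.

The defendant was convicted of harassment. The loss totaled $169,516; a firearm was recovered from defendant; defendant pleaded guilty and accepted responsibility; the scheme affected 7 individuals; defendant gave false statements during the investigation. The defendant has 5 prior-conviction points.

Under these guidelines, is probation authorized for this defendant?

Base offense level for harassment: 6.
§1 applies: 6 + 2 = 8.
§2 applies (level before this adjustment is 8 < 24, so +1): 8 + 1 = 9.
§4 applies (level before this adjustment is 9 < 16, so +1): 9 + 1 = 10.
§5 applies: 10 + 2 = 12.
§6 applies: 12 − 2 = 10.
Final offense level: 10.
Criminal history: 5 prior points → Category C (5+).
Level 10 falls in the 9-11 band.
Grid: Level 9-11 × Category C = 26-35 months.
Probation check: level 10 ≤ 11 and category C ≤ C → eligible.

Yes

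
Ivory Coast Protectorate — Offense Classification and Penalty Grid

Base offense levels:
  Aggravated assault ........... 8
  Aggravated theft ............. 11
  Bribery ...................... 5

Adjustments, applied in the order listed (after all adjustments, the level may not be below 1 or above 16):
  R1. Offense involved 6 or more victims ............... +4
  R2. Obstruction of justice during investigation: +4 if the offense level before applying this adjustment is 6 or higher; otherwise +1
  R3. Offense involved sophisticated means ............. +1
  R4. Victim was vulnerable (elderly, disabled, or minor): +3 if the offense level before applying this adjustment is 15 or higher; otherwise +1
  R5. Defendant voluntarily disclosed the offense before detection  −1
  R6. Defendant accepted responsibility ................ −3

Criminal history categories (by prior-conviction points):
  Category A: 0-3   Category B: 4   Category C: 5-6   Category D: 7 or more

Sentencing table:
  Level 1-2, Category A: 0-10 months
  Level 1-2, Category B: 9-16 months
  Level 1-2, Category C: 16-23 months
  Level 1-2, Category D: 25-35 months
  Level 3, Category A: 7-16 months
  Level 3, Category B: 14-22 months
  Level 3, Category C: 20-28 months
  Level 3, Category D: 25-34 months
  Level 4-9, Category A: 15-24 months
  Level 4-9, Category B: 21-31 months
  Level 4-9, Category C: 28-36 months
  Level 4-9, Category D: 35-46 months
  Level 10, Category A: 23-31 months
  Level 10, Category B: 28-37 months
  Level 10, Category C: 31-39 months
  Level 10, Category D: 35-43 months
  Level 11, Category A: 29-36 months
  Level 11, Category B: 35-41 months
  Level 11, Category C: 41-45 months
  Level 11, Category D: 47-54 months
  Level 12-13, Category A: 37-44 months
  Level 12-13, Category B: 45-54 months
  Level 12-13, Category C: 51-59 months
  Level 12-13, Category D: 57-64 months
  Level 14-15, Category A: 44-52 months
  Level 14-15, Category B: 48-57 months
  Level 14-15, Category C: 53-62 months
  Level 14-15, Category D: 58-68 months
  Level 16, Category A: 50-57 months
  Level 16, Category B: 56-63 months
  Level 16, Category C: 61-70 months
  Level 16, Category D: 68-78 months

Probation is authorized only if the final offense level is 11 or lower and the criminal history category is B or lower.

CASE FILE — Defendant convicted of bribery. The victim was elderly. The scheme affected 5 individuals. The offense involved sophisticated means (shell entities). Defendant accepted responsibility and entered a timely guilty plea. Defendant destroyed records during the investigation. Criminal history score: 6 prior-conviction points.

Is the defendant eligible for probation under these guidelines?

No

Base offense level for bribery: 5.
R1 does not apply.
R2 applies (level before this adjustment is 5 < 6, so +1): 5 + 1 = 6.
R3 applies: 6 + 1 = 7.
R4 applies (level before this adjustment is 7 < 15, so +1): 7 + 1 = 8.
R5 does not apply.
R6 applies: 8 − 3 = 5.
Final offense level: 5.
Criminal history: 6 prior points → Category C (5-6).
Level 5 falls in the 4-9 band.
Grid: Level 4-9 × Category C = 28-36 months.
Probation check: level 5 ≤ 11 and category C > B → not eligible.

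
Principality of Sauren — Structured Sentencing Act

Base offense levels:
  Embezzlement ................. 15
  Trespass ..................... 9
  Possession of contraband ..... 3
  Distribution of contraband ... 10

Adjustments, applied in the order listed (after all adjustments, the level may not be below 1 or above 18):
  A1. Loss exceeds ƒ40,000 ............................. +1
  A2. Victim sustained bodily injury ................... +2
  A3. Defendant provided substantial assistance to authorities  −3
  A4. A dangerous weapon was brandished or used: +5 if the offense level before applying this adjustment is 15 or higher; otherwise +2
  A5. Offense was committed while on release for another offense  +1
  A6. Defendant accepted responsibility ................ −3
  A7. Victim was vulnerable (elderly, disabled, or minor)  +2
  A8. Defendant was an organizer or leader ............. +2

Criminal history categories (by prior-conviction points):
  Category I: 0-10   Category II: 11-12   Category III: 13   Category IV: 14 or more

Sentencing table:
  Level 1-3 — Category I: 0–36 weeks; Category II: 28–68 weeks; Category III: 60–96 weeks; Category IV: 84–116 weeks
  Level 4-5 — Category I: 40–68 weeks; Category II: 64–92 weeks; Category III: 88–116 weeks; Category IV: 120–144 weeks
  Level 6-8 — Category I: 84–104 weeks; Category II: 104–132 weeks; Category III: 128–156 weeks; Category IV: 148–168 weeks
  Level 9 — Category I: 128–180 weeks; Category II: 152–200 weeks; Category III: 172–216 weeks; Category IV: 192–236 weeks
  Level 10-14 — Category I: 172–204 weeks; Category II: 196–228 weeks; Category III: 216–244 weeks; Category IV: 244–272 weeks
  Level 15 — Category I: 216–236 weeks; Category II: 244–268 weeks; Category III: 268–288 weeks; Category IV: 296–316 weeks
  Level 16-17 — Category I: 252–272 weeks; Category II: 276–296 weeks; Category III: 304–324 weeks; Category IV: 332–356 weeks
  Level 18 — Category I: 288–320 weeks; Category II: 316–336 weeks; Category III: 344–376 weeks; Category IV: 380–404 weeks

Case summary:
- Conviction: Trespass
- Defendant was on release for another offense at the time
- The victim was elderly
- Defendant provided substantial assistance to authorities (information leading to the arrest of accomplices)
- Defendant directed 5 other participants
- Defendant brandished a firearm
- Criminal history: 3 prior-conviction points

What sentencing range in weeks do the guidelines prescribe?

172-204 weeks

Base offense level for trespass: 9.
A3 applies: 9 − 3 = 6.
A4 applies (level before this adjustment is 6 < 15, so +2): 6 + 2 = 8.
A5 applies: 8 + 1 = 9.
A6 does not apply.
A7 applies: 9 + 2 = 11.
A8 applies: 11 + 2 = 13.
Final offense level: 13.
Criminal history: 3 prior points → Category I (0-10).
Level 13 falls in the 10-14 band.
Grid: Level 10-14 × Category I = 172-204 weeks.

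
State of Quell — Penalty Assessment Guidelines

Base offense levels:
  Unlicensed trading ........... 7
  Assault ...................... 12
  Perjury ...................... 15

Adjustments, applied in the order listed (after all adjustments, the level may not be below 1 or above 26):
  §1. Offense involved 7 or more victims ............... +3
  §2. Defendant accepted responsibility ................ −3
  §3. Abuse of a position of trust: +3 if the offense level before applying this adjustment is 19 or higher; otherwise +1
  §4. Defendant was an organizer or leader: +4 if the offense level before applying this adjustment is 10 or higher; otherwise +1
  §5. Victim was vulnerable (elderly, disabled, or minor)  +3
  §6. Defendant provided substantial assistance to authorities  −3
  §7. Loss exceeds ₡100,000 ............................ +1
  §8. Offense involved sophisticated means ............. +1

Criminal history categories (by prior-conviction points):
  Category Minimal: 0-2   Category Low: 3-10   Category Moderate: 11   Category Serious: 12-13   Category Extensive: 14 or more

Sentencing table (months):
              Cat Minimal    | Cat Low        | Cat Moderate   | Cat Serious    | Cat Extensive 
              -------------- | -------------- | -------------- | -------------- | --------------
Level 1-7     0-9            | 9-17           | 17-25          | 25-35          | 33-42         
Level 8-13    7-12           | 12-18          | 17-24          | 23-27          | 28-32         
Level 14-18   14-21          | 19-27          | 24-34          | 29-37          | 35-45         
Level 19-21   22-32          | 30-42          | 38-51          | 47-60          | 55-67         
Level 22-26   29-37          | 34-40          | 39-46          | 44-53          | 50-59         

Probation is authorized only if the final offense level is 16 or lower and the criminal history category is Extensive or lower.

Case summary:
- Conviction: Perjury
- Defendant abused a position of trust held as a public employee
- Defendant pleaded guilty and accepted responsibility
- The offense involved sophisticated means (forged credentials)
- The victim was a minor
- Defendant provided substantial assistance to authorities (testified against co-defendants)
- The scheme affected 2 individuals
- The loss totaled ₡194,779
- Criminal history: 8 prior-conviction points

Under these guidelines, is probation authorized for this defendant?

Yes

Base offense level for perjury: 15.
§2 applies: 15 − 3 = 12.
§3 applies (level before this adjustment is 12 < 19, so +1): 12 + 1 = 13.
§4 does not apply.
§5 applies: 13 + 3 = 16.
§6 applies: 16 − 3 = 13.
§7 applies: 13 + 1 = 14.
§8 applies: 14 + 1 = 15.
Final offense level: 15.
Criminal history: 8 prior points → Category Low (3-10).
Level 15 falls in the 14-18 band.
Grid: Level 14-18 × Category Low = 19-27 months.
Probation check: level 15 ≤ 16 and category Low ≤ Extensive → eligible.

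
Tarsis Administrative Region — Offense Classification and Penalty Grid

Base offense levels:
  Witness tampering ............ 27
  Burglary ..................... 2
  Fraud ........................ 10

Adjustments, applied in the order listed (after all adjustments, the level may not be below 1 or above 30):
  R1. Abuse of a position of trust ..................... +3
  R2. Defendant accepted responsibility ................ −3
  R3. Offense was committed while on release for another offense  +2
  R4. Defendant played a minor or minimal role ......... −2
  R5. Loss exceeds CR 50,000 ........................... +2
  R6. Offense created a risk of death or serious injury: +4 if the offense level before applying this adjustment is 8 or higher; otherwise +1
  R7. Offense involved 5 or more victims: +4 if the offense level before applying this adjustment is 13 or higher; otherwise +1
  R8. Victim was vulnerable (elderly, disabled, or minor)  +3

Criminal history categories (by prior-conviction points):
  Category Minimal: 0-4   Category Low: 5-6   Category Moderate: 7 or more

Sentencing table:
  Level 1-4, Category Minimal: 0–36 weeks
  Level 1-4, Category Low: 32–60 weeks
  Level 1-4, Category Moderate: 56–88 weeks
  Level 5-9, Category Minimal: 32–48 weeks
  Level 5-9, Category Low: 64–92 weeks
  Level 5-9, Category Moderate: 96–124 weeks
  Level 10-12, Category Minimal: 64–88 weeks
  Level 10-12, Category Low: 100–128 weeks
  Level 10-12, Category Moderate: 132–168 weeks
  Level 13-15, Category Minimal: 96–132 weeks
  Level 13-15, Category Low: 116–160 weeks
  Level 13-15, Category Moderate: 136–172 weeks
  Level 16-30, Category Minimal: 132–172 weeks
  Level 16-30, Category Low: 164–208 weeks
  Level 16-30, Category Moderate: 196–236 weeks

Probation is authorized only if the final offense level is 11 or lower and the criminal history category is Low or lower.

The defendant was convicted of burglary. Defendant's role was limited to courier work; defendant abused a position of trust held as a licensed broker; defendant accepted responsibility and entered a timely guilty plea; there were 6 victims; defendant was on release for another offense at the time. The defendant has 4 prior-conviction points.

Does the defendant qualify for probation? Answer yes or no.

Yes

Base offense level for burglary: 2.
R1 applies: 2 + 3 = 5.
R2 applies: 5 − 3 = 2.
R3 applies: 2 + 2 = 4.
R4 applies: 4 − 2 = 2.
R6 does not apply.
R7 applies (level before this adjustment is 2 < 13, so +1): 2 + 1 = 3.
R8 does not apply.
Final offense level: 3.
Criminal history: 4 prior points → Category Minimal (0-4).
Level 3 falls in the 1-4 band.
Grid: Level 1-4 × Category Minimal = 0-36 weeks.
Probation check: level 3 ≤ 11 and category Minimal ≤ Low → eligible.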